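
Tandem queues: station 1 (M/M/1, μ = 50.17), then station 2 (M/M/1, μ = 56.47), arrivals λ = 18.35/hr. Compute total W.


Each node sees arrival rate λ = 18.35/hr (tandem ⇒ throughput preserved).
W₁ = 1/(μ₁−λ) = 1/(50.17−18.35) = 0.03143 hr
W₂ = 1/(μ₂−λ) = 1/(56.47−18.35) = 0.02623 hr
W_total = W₁ + W₂ = 0.03143 + 0.02623 = 0.05766 hr

Final: 0.05766 hr


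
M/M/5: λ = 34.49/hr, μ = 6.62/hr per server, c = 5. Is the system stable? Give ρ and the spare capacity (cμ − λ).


Total capacity cμ = 5·6.62 = 33.10/hr
ρ = λ/(cμ) = 34.49/33.10 = 1.0420
Stable ⇔ ρ < 1: NO
Spare capacity = cμ − λ = 33.10 − 34.49 = -1.39/hr

Final: ρ = 1.0420; unstable; margin = -1.39/hr


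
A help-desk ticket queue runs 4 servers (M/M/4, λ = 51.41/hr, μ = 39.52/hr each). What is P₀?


a = λ/μ = 51.41/39.52 = 1.3009; ρ = a/c = 0.3252
Σ_{k=0}^{3} a^k/k! (terms k=0..3) = 1.00000 + 1.30086 + 0.84612 + 0.36689 = 3.51387
Tail: a^4/(4!(1−ρ)) = 2.86367/(24·0.6748) = 0.17683
P₀ = 1/(3.51387 + 0.17683) = 1/3.69070 = 0.270951

Final: 0.270951


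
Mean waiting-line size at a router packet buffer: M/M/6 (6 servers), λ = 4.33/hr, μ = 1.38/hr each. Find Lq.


a = λ/μ = 3.1377; ρ = a/6 = 0.5229
P₀ = 0.042445
Lq = P₀·a^c·ρ / (c!·(1−ρ)²) = 0.042445·954.22955·0.5229/(720·0.22758)
= 0.12926

Final: 0.12926


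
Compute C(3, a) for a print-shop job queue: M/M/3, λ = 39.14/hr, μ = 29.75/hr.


a = λ/μ = 1.3156; ρ = a/3 = 0.4385
P₀ = 0.259265 (from M/M/c formula)
C(c,a) = [a^c/(c!(1−ρ))]·P₀ = [2.27720/(6·0.5615)]·0.259265
= 0.67598·0.259265 = 0.175258

Final: 0.175258


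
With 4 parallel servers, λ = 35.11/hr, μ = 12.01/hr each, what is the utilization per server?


ρ = λ/(cμ) = 35.11/(4·12.01) = 35.11/48.04 = 0.7308

Final: 0.7308


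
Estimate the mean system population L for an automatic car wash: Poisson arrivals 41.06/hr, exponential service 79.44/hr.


ρ = λ/μ = 41.06/79.44 = 0.5169
L = ρ/(1−ρ) = 0.5169/(1 − 0.5169) = 0.5169/0.4831 = 1.0698

Final: 1.0698


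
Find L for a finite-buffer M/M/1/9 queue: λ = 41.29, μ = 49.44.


ρ = 41.29/49.44 = 0.8352
L = ρ[1 − (K+1)ρ^K + Kρ^(K+1)] / [(1−ρ)(1−ρ^(K+1))]
Numerator: 0.8352·(1 − 10·0.197650 + 9·0.165069) = 0.425187
Denominator: (0.1648)·(0.834931) = 0.137635
L = 0.425187/0.137635 = 3.0892

Final: 3.0892


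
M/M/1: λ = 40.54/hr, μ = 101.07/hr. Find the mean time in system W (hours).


W = 1/(μ−λ) = 1/(101.07 − 40.54) = 1/60.53 = 0.01652 hr

Final: 0.01652 hr


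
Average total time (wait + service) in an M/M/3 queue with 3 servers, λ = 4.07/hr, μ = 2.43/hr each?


a = 1.6749; ρ = 0.5583; P₀ = 0.170927
Lq = P₀·a^c·ρ/(c!(1−ρ)²) = 0.38303
Wq = Lq/λ = 0.38303/4.07 = 0.09411 hr
W = Wq + 1/μ = 0.09411 + 0.41152 = 0.50563 hr

Final: 0.50563 hr


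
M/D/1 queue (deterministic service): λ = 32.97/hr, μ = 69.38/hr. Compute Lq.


ρ = 32.97/69.38 = 0.4752
M/D/1: Lq = ρ²/(2(1−ρ)) = 0.2258/(2·0.5248) = 0.21516

Final: 0.21516


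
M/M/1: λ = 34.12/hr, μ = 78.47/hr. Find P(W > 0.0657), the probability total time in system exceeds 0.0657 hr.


W ~ Exponential(μ−λ) for M/M/1.
μ − λ = 78.47 − 34.12 = 44.3500
P(W > t) = e^{−(μ−λ)t} = e^{−2.9138} = 0.054269

Final: 0.054269


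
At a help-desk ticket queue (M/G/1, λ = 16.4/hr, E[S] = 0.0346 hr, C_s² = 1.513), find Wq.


ρ = λ·E[S] = 16.4·0.0346 = 0.5674
E[S²] = E[S]²(1+C_s²) = 0.0346²·(1+1.513) = 0.003008
Wq = λ·E[S²]/(2(1−ρ)) = 16.4·0.003008/(2·0.4326) = 0.05703 hr

Final: 0.05703 hr


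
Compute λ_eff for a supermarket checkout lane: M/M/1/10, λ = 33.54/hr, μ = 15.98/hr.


ρ = 2.0989; P_K = (1−ρ)ρ^10/(1−ρ^11) = 0.523704
λ_eff = λ(1 − P_K) = 33.54·(1 − 0.523704) = 33.54·0.476296 = 15.9750 /hr

Final: 15.9750 /hr


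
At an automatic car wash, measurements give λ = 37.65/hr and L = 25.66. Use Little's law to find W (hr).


W = L/λ = 25.66/37.65 = 0.6815 hr

Final: 0.6815 hr


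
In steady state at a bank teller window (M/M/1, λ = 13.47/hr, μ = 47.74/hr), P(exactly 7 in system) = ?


ρ = 13.47/47.74 = 0.2822
P_n = (1−ρ)·ρ^n = (1 − 0.2822)·0.2822^7 = 0.7178·0.0001424 = 0.0001022

Final: 0.0001022


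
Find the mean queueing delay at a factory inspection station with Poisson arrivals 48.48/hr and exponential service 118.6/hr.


ρ = 48.48/118.6 = 0.4088
Wq = ρ/(μ−λ) = 0.4088/(118.6 − 48.48) = 0.4088/70.12 = 0.005830 hr

Final: 0.005830 hr


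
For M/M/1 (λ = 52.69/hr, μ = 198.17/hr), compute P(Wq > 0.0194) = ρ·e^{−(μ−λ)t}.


ρ = 52.69/198.17 = 0.2659
P(Wq > t) = ρ·e^{−(μ−λ)t} = 0.2659·e^{−2.8223}
= 0.2659·0.059468 = 0.015812

Final: 0.015812


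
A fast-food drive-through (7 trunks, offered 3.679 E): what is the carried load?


B(7,3.679) = 0.047321 (Erlang-B)
Carried load = a(1 − B) = 3.679·(1 − 0.047321) = 3.679·0.952679 = 3.5049 E

Final: 3.5049 Erlangs


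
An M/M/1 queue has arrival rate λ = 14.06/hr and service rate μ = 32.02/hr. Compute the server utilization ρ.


ρ = λ/μ = 14.06/32.02 = 0.4391

Final: 0.4391


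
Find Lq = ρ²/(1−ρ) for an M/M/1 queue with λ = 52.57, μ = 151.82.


ρ = 52.57/151.82 = 0.3463
Lq = ρ²/(1−ρ) = 0.1199/0.6537 = 0.1834

Final: 0.1834


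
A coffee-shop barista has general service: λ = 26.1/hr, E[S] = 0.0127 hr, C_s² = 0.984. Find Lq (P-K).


ρ = λ·E[S] = 26.1·0.0127 = 0.3315
Lq = ρ²(1+C_s²)/(2(1−ρ)) = 0.1099·(1+0.984)/(2·0.6685)
= 0.1099·1.9840/1.3371 = 0.16303

Final: 0.16303


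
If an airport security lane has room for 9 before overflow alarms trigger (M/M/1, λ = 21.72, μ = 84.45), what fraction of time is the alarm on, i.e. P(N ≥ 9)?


ρ = 21.72/84.45 = 0.2572
P(N ≥ n) = ρ^n = 0.2572^9 = 0.000004924

Final: 0.000004924


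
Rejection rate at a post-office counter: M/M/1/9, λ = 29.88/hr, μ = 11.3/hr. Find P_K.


ρ = λ/μ = 29.88/11.3 = 2.6442
P_K = (1−ρ)ρ^K/(1−ρ^(K+1)) = (-1.6442·6320.033014)/(1 − 16711.733316)
= -10391.700301/-16710.733316 = 0.621858

Final: 0.621858


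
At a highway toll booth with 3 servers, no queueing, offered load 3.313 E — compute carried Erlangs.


B(3,3.313) = 0.382092 (Erlang-B)
Carried load = a(1 − B) = 3.313·(1 − 0.382092) = 3.313·0.617908 = 2.0471 E

Final: 2.0471 Erlangs


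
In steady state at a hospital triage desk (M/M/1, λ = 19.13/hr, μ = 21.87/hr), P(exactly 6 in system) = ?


ρ = 19.13/21.87 = 0.8747
P_n = (1−ρ)·ρ^n = (1 − 0.8747)·0.8747^6 = 0.1253·0.447917 = 0.056118

Final: 0.056118


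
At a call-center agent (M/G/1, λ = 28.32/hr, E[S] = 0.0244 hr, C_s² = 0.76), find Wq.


ρ = λ·E[S] = 28.32·0.0244 = 0.6910
E[S²] = E[S]²(1+C_s²) = 0.0244²·(1+0.76) = 0.001048
Wq = λ·E[S²]/(2(1−ρ)) = 28.32·0.001048/(2·0.3090) = 0.04802 hr

Final: 0.04802 hr


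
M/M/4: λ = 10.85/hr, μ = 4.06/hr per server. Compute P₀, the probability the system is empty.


a = λ/μ = 10.85/4.06 = 2.6724; ρ = a/c = 0.6681
Σ_{k=0}^{3} a^k/k! (terms k=0..3) = 1.00000 + 2.67241 + 3.57090 + 3.18097 = 10.42428
Tail: a^4/(4!(1−ρ)) = 51.00524/(24·0.3319) = 6.40326
P₀ = 1/(10.42428 + 6.40326) = 1/16.82754 = 0.059426

Final: 0.059426


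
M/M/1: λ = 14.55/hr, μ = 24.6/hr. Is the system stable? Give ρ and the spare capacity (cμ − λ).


Total capacity cμ = 1·24.6 = 24.60/hr
ρ = λ/(cμ) = 14.55/24.60 = 0.5915
Stable ⇔ ρ < 1: YES
Spare capacity = cμ − λ = 24.60 − 14.55 = 10.05/hr

Final: ρ = 0.5915; stable; margin = 10.05/hr


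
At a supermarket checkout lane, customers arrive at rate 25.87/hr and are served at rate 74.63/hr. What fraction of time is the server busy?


ρ = λ/μ = 25.87/74.63 = 0.3466

Final: 0.3466


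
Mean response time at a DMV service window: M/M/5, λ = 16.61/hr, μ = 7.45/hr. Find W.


a = 2.2295; ρ = 0.4459; P₀ = 0.106156
Lq = P₀·a^c·ρ/(c!(1−ρ)²) = 0.07078
Wq = Lq/λ = 0.07078/16.61 = 0.004261 hr
W = Wq + 1/μ = 0.004261 + 0.13423 = 0.13849 hr

Final: 0.13849 hr


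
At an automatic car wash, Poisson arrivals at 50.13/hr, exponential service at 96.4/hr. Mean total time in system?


W = 1/(μ−λ) = 1/(96.4 − 50.13) = 1/46.27 = 0.02161 hr

Final: 0.02161 hr


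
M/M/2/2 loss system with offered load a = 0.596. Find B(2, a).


B(c,a) = (a^c/c!) / Σ_{k=0}^{c} a^k/k!
a^2/2! = 0.177608
Σ terms (k=0..2): 1.00000 + 0.59600 + 0.17761 = 1.773608
B = 0.177608/1.773608 = 0.100139

Final: 0.100139


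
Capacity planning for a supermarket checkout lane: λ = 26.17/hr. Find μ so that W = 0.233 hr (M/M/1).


W = 1/(μ−λ) ⇒ μ − λ = 1/W = 1/0.233 = 4.2918
μ = λ + 1/W = 26.17 + 4.2918 = 30.4618 per hr

Final: 30.4618 /hr


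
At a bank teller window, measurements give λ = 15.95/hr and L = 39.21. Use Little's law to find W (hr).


W = L/λ = 39.21/15.95 = 2.4583 hr

Final: 2.4583 hr


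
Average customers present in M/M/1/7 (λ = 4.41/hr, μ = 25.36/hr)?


ρ = 4.41/25.36 = 0.1739
L = ρ[1 − (K+1)ρ^K + Kρ^(K+1)] / [(1−ρ)(1−ρ^(K+1))]
Numerator: 0.1739·(1 − 8·0.000004809 + 7·0.0000008362) = 0.173890
Denominator: (0.8261)·(0.999999) = 0.826103
L = 0.173890/0.826103 = 0.2105

Final: 0.2105


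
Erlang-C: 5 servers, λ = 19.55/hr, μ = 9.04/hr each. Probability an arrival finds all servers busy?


a = λ/μ = 2.1626; ρ = a/5 = 0.4325
P₀ = 0.113729 (from M/M/c formula)
C(c,a) = [a^c/(c!(1−ρ))]·P₀ = [47.30332/(120·0.5675)]·0.113729
= 0.69464·0.113729 = 0.079001

Final: 0.079001


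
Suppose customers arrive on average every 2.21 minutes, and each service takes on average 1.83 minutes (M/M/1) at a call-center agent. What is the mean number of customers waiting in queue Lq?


λ = 60/2.21 = 27.1493 /hr
μ = 60/1.83 = 32.7869 /hr
ρ = λ/μ = 27.1493/32.7869 = 0.8281
Lq = ρ²/(1−ρ) = 0.6857/0.1719 = 3.9877

Final: 3.9877


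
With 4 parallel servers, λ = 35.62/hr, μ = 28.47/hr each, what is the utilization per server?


ρ = λ/(cμ) = 35.62/(4·28.47) = 35.62/113.88 = 0.3128

Final: 0.3128


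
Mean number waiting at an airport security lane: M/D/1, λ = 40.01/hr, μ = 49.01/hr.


ρ = 40.01/49.01 = 0.8164
M/D/1: Lq = ρ²/(2(1−ρ)) = 0.6665/(2·0.1836) = 1.81460

Final: 1.81460


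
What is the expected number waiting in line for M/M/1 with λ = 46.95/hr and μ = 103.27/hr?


ρ = 46.95/103.27 = 0.4546
Lq = ρ²/(1−ρ) = 0.2067/0.5454 = 0.3790

Final: 0.3790


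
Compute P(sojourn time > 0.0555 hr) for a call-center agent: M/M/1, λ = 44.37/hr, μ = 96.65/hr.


W ~ Exponential(μ−λ) for M/M/1.
μ − λ = 96.65 − 44.37 = 52.2800
P(W > t) = e^{−(μ−λ)t} = e^{−2.9015} = 0.054939

Final: 0.054939


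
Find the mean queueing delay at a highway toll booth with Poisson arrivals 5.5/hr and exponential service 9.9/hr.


ρ = 5.5/9.9 = 0.5556
Wq = ρ/(μ−λ) = 0.5556/(9.9 − 5.5) = 0.5556/4.40 = 0.1263 hr

Final: 0.1263 hr


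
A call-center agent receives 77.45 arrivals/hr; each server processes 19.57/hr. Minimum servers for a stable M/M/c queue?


Stability requires cμ > λ ⇔ c > λ/μ.
λ/μ = 77.45/19.57 = 3.9576
Minimum integer c = ⌊3.9576⌋ + 1 = 4
Check: 4·19.57 = 78.28 > 77.45, while 3·19.57 = 58.71 ≤ 77.45

Final: 4 servers


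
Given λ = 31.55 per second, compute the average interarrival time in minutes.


Mean interarrival time = 1/λ = 1/31.55 second = 0.03170 second
In minutes: 0.03170 × 0.0166667 = 0.0005283 min

Final: 0.0005283 min


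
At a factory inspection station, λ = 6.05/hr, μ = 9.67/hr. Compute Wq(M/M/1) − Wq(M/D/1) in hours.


ρ = 6.05/9.67 = 0.6256
Wq(M/M/1) = ρ/(μ−λ) = 0.6256/3.62 = 0.17283 hr
Wq(M/D/1) = ρ/(2(μ−λ)) = 0.08642 hr
Savings = 0.17283 − 0.08642 = 0.08642 hr

Final: 0.08642 hr


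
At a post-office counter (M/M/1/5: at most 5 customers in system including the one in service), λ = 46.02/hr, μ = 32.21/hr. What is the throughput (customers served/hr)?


ρ = 1.4287; P_K = (1−ρ)ρ^5/(1−ρ^6) = 0.340065
λ_eff = λ(1 − P_K) = 46.02·(1 − 0.340065) = 46.02·0.659935 = 30.3702 /hr

Final: 30.3702 /hr


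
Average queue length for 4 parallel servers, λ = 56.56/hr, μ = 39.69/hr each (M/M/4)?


a = λ/μ = 1.4250; ρ = a/4 = 0.3563
P₀ = 0.238683
Lq = P₀·a^c·ρ / (c!·(1−ρ)²) = 0.238683·4.12395·0.3563/(24·0.41440)
= 0.03526

Final: 0.03526


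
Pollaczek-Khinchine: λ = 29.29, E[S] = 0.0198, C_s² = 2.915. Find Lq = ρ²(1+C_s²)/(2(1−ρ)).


ρ = λ·E[S] = 29.29·0.0198 = 0.5799
Lq = ρ²(1+C_s²)/(2(1−ρ)) = 0.3363·(1+2.915)/(2·0.4201)
= 0.3363·3.9150/0.8401 = 1.56733

Final: 1.56733


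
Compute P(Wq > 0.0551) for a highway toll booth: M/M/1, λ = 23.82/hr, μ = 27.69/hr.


ρ = 23.82/27.69 = 0.8602
P(Wq > t) = ρ·e^{−(μ−λ)t} = 0.8602·e^{−0.2132}
= 0.8602·0.807965 = 0.695042

Final: 0.695042


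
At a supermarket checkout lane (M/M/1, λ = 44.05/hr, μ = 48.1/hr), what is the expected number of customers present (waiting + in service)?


ρ = λ/μ = 44.05/48.1 = 0.9158
L = ρ/(1−ρ) = 0.9158/(1 − 0.9158) = 0.9158/0.08420 = 10.8765

Final: 10.8765


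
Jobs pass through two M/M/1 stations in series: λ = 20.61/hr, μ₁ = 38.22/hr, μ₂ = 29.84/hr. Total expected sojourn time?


Each node sees arrival rate λ = 20.61/hr (tandem ⇒ throughput preserved).
W₁ = 1/(μ₁−λ) = 1/(38.22−20.61) = 0.05679 hr
W₂ = 1/(μ₂−λ) = 1/(29.84−20.61) = 0.10834 hr
W_total = W₁ + W₂ = 0.05679 + 0.10834 = 0.16513 hr

Final: 0.16513 hr


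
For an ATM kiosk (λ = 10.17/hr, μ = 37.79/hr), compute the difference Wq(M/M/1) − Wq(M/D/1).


ρ = 10.17/37.79 = 0.2691
Wq(M/M/1) = ρ/(μ−λ) = 0.2691/27.62 = 0.009744 hr
Wq(M/D/1) = ρ/(2(μ−λ)) = 0.004872 hr
Savings = 0.009744 − 0.004872 = 0.004872 hr

Final: 0.004872 hr


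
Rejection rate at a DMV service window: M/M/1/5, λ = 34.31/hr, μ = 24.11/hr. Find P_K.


ρ = λ/μ = 34.31/24.11 = 1.4231
P_K = (1−ρ)ρ^K/(1−ρ^(K+1)) = (-0.4231·5.836030)/(1 − 8.305027)
= -2.468997/-7.305027 = 0.337986

Final: 0.337986


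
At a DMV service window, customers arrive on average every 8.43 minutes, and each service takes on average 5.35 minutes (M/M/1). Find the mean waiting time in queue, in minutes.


λ = 60/8.43 = 7.1174 /hr
μ = 60/5.35 = 11.2150 /hr
ρ = λ/μ = 7.1174/11.2150 = 0.6346
Wq = ρ/(μ−λ) = 0.6346/(11.2150−7.1174) = 0.15488 hr
In minutes: 0.15488·60 = 9.293 min

Final: 9.293 min


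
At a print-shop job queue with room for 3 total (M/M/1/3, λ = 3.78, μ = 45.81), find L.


ρ = 3.78/45.81 = 0.08251
L = ρ[1 − (K+1)ρ^K + Kρ^(K+1)] / [(1−ρ)(1−ρ^(K+1))]
Numerator: 0.08251·(1 − 4·0.0005618 + 3·0.00004636) = 0.082341
Denominator: (0.9175)·(0.999954) = 0.917443
L = 0.082341/0.917443 = 0.08975

Final: 0.08975


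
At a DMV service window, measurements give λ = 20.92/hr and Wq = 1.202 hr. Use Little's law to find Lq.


Lq = λWq = 20.92·1.202 = 25.1458

Final: 25.1458


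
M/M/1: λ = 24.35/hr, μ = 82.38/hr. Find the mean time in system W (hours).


W = 1/(μ−λ) = 1/(82.38 − 24.35) = 1/58.03 = 0.01723 hr

Final: 0.01723 hr


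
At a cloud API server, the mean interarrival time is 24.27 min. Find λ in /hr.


λ = 1/(interarrival time) in consistent units.
1 hour = 60 min, so λ = 60/24.27 = 2.4722 per hour

Final: 2.4722 /hr


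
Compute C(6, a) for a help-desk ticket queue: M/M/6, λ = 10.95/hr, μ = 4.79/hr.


a = λ/μ = 2.2860; ρ = a/6 = 0.3810
P₀ = 0.101334 (from M/M/c formula)
C(c,a) = [a^c/(c!(1−ρ))]·P₀ = [142.71566/(720·0.6190)]·0.101334
= 0.32022·0.101334 = 0.032449

Final: 0.032449


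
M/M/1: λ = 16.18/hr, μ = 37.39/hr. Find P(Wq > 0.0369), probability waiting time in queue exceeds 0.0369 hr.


ρ = 16.18/37.39 = 0.4327
P(Wq > t) = ρ·e^{−(μ−λ)t} = 0.4327·e^{−0.7826}
= 0.4327·0.457193 = 0.197844

Final: 0.197844


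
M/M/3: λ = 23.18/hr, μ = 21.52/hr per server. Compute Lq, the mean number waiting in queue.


a = λ/μ = 1.0771; ρ = a/3 = 0.3590
P₀ = 0.335321
Lq = P₀·a^c·ρ / (c!·(1−ρ)²) = 0.335321·1.24972·0.3590/(6·0.41082)
= 0.06104

Final: 0.06104


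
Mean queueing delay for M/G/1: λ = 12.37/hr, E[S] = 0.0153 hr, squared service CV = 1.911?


ρ = λ·E[S] = 12.37·0.0153 = 0.1893
E[S²] = E[S]²(1+C_s²) = 0.0153²·(1+1.911) = 0.0006814
Wq = λ·E[S²]/(2(1−ρ)) = 12.37·0.0006814/(2·0.8107) = 0.005199 hr

Final: 0.005199 hr


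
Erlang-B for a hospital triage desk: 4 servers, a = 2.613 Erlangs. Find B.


B(c,a) = (a^c/c!) / Σ_{k=0}^{c} a^k/k!
a^4/4! = 1.942435
Σ terms (k=0..4): 1.00000 + 2.61300 + 3.41388 + 2.97349 + 1.94243 = 11.942812
B = 1.942435/11.942812 = 0.162645

Final: 0.162645


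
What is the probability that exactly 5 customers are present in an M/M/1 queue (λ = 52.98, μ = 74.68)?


ρ = 52.98/74.68 = 0.7094
P_n = (1−ρ)·ρ^n = (1 − 0.7094)·0.7094^5 = 0.2906·0.179696 = 0.052215

Final: 0.052215


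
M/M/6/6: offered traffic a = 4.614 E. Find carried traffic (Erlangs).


B(6,4.614) = 0.162748 (Erlang-B)
Carried load = a(1 − B) = 4.614·(1 − 0.162748) = 4.614·0.837252 = 3.8631 E

Final: 3.8631 Erlangs


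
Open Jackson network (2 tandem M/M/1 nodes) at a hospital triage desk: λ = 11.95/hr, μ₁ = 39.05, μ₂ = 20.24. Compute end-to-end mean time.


Each node sees arrival rate λ = 11.95/hr (tandem ⇒ throughput preserved).
W₁ = 1/(μ₁−λ) = 1/(39.05−11.95) = 0.03690 hr
W₂ = 1/(μ₂−λ) = 1/(20.24−11.95) = 0.12063 hr
W_total = W₁ + W₂ = 0.03690 + 0.12063 = 0.15753 hr

Final: 0.15753 hr


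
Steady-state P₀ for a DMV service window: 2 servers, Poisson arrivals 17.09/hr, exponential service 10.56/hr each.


a = λ/μ = 17.09/10.56 = 1.6184; ρ = a/c = 0.8092
Σ_{k=0}^{1} a^k/k! (terms k=0..1) = 1.00000 + 1.61837 = 2.61837
Tail: a^2/(2!(1−ρ)) = 2.61913/(2·0.1908) = 6.86302
P₀ = 1/(2.61837 + 6.86302) = 1/9.48139 = 0.105470

Final: 0.105470


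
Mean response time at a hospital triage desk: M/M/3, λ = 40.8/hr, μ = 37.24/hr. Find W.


a = 1.0956; ρ = 0.3652; P₀ = 0.328835
Lq = P₀·a^c·ρ/(c!(1−ρ)²) = 0.06532
Wq = Lq/λ = 0.06532/40.8 = 0.001601 hr
W = Wq + 1/μ = 0.001601 + 0.02685 = 0.02845 hr

Final: 0.02845 hr


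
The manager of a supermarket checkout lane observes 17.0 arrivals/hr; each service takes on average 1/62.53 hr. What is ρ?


ρ = λ/μ = 17.0/62.53 = 0.2719

Final: 0.2719


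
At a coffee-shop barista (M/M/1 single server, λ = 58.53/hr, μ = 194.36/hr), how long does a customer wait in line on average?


ρ = 58.53/194.36 = 0.3011
Wq = ρ/(μ−λ) = 0.3011/(194.36 − 58.53) = 0.3011/135.83 = 0.002217 hr

Final: 0.002217 hr


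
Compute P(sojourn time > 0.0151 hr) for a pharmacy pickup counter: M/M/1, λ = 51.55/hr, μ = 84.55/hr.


W ~ Exponential(μ−λ) for M/M/1.
μ − λ = 84.55 − 51.55 = 33.0000
P(W > t) = e^{−(μ−λ)t} = e^{−0.4983} = 0.607563

Final: 0.607563


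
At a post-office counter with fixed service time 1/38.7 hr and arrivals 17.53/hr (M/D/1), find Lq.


ρ = 17.53/38.7 = 0.4530
M/D/1: Lq = ρ²/(2(1−ρ)) = 0.2052/(2·0.5470) = 0.18754

Final: 0.18754


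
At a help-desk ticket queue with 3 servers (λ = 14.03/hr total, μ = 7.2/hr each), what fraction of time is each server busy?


ρ = λ/(cμ) = 14.03/(3·7.2) = 14.03/21.60 = 0.6495

Final: 0.6495


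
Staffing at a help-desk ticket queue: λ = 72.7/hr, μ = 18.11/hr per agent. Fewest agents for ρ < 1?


Stability requires cμ > λ ⇔ c > λ/μ.
λ/μ = 72.7/18.11 = 4.0144
Minimum integer c = ⌊4.0144⌋ + 1 = 5
Check: 5·18.11 = 90.55 > 72.7, while 4·18.11 = 72.44 ≤ 72.7

Final: 5 servers


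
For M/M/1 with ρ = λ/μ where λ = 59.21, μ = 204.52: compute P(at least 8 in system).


ρ = 59.21/204.52 = 0.2895
P(N ≥ n) = ρ^n = 0.2895^8 = 0.00004935

Final: 0.00004935


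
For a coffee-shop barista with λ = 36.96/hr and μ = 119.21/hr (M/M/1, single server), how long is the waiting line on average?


ρ = 36.96/119.21 = 0.3100
Lq = ρ²/(1−ρ) = 0.09613/0.6900 = 0.1393

Final: 0.1393


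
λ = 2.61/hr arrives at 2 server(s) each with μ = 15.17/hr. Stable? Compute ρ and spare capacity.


Total capacity cμ = 2·15.17 = 30.34/hr
ρ = λ/(cμ) = 2.61/30.34 = 0.08603
Stable ⇔ ρ < 1: YES
Spare capacity = cμ − λ = 30.34 − 2.61 = 27.73/hr

Final: ρ = 0.08603; stable; margin = 27.73/hr


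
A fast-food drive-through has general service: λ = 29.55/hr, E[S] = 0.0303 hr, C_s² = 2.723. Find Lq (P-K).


ρ = λ·E[S] = 29.55·0.0303 = 0.8954
Lq = ρ²(1+C_s²)/(2(1−ρ)) = 0.8017·(1+2.723)/(2·0.1046)
= 0.8017·3.7230/0.2093 = 14.26219

Final: 14.26219


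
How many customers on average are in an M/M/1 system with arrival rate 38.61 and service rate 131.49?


ρ = λ/μ = 38.61/131.49 = 0.2936
L = ρ/(1−ρ) = 0.2936/(1 − 0.2936) = 0.2936/0.7064 = 0.4157

Final: 0.4157


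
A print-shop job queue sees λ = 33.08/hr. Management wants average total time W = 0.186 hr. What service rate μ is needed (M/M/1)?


W = 1/(μ−λ) ⇒ μ − λ = 1/W = 1/0.186 = 5.3763
μ = λ + 1/W = 33.08 + 5.3763 = 38.4563 per hr

Final: 38.4563 /hr


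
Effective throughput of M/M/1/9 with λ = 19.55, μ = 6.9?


ρ = 2.8333; P_K = (1−ρ)ρ^9/(1−ρ^10) = 0.647078
λ_eff = λ(1 − P_K) = 19.55·(1 − 0.647078) = 19.55·0.352922 = 6.8996 /hr

Final: 6.8996 /hr


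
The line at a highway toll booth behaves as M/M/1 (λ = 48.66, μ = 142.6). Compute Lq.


ρ = 48.66/142.6 = 0.3412
Lq = ρ²/(1−ρ) = 0.1164/0.6588 = 0.1768

Final: 0.1768


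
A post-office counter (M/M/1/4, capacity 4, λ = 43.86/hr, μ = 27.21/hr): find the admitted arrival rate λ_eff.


ρ = 1.6119; P_K = (1−ρ)ρ^4/(1−ρ^5) = 0.418033
λ_eff = λ(1 − P_K) = 43.86·(1 − 0.418033) = 43.86·0.581967 = 25.5251 /hr

Final: 25.5251 /hr


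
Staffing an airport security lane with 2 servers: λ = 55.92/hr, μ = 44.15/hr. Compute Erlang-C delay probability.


a = λ/μ = 1.2666; ρ = a/2 = 0.6333
P₀ = 0.224518 (from M/M/c formula)
C(c,a) = [a^c/(c!(1−ρ))]·P₀ = [1.60425/(2·0.3667)]·0.224518
= 2.18739·0.224518 = 0.491109

Final: 0.491109


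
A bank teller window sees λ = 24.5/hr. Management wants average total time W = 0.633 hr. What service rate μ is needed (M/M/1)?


W = 1/(μ−λ) ⇒ μ − λ = 1/W = 1/0.633 = 1.5798
μ = λ + 1/W = 24.5 + 1.5798 = 26.0798 per hr

Final: 26.0798 /hr


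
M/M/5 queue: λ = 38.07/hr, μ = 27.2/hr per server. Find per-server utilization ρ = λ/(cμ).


ρ = λ/(cμ) = 38.07/(5·27.2) = 38.07/136.00 = 0.2799

Final: 0.2799


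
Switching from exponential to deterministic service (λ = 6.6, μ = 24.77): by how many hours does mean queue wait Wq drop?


ρ = 6.6/24.77 = 0.2665
Wq(M/M/1) = ρ/(μ−λ) = 0.2665/18.17 = 0.01466 hr
Wq(M/D/1) = ρ/(2(μ−λ)) = 0.007332 hr
Savings = 0.01466 − 0.007332 = 0.007332 hr

Final: 0.007332 hr


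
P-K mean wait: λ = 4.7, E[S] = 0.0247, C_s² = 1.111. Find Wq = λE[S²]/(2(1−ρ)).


ρ = λ·E[S] = 4.7·0.0247 = 0.1161
E[S²] = E[S]²(1+C_s²) = 0.0247²·(1+1.111) = 0.001288
Wq = λ·E[S²]/(2(1−ρ)) = 4.7·0.001288/(2·0.8839) = 0.003424 hr

Final: 0.003424 hr


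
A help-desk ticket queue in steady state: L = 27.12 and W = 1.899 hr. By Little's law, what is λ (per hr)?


λ = L/W = 27.12/1.899 = 14.2812 /hr

Final: 14.2812 /hr


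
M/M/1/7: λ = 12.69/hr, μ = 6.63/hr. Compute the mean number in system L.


ρ = 12.69/6.63 = 1.9140
L = ρ[1 − (K+1)ρ^K + Kρ^(K+1)] / [(1−ρ)(1−ρ^(K+1))]
Numerator: 1.9140·(1 − 8·94.110191 + 7·180.129461) = 974.287090
Denominator: (-0.9140)·(-179.129461) = 163.729191
L = 974.287090/163.729191 = 5.9506

Final: 5.9506


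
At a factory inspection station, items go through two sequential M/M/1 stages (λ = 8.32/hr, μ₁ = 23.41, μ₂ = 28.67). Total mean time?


Each node sees arrival rate λ = 8.32/hr (tandem ⇒ throughput preserved).
W₁ = 1/(μ₁−λ) = 1/(23.41−8.32) = 0.06627 hr
W₂ = 1/(μ₂−λ) = 1/(28.67−8.32) = 0.04914 hr
W_total = W₁ + W₂ = 0.06627 + 0.04914 = 0.11541 hr

Final: 0.11541 hr


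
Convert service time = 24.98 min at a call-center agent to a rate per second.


μ = 1/(service time) in consistent units.
1 second = 0.0166667 min, so μ = 0.0166667/24.98 = 0.0006672 per second

Final: 0.0006672 /sec


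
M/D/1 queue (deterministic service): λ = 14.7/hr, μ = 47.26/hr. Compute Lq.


ρ = 14.7/47.26 = 0.3110
M/D/1: Lq = ρ²/(2(1−ρ)) = 0.09675/(2·0.6890) = 0.07021

Final: 0.07021


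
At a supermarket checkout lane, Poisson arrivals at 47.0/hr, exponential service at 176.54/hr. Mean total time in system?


W = 1/(μ−λ) = 1/(176.54 − 47.0) = 1/129.54 = 0.007720 hr

Final: 0.007720 hr


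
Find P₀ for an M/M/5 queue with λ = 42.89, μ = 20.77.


a = λ/μ = 42.89/20.77 = 2.0650; ρ = a/c = 0.4130
Σ_{k=0}^{4} a^k/k! (terms k=0..4) = 1.00000 + 2.06500 + 2.13211 + 1.46760 + 0.75765 = 7.42235
Tail: a^5/(5!(1−ρ)) = 37.54895/(120·0.5870) = 0.53306
P₀ = 1/(7.42235 + 0.53306) = 1/7.95541 = 0.125701

Final: 0.125701


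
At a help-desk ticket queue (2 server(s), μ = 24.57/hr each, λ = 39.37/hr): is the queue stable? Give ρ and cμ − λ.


Total capacity cμ = 2·24.57 = 49.14/hr
ρ = λ/(cμ) = 39.37/49.14 = 0.8012
Stable ⇔ ρ < 1: YES
Spare capacity = cμ − λ = 49.14 − 39.37 = 9.77/hr

Final: ρ = 0.8012; stable; margin = 9.77/hr


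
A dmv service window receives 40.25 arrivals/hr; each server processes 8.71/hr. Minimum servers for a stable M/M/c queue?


Stability requires cμ > λ ⇔ c > λ/μ.
λ/μ = 40.25/8.71 = 4.6211
Minimum integer c = ⌊4.6211⌋ + 1 = 5
Check: 5·8.71 = 43.55 > 40.25, while 4·8.71 = 34.84 ≤ 40.25

Final: 5 servers


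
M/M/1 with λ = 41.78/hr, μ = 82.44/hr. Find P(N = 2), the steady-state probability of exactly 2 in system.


ρ = 41.78/82.44 = 0.5068
P_n = (1−ρ)·ρ^n = (1 − 0.5068)·0.5068^2 = 0.4932·0.256839 = 0.126675

Final: 0.126675


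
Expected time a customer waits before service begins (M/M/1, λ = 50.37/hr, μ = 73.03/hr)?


ρ = 50.37/73.03 = 0.6897
Wq = ρ/(μ−λ) = 0.6897/(73.03 − 50.37) = 0.6897/22.66 = 0.03044 hr

Final: 0.03044 hr


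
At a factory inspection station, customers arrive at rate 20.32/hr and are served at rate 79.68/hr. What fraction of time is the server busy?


ρ = λ/μ = 20.32/79.68 = 0.2550

Final: 0.2550


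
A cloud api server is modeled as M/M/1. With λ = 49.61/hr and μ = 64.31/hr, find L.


ρ = λ/μ = 49.61/64.31 = 0.7714
L = ρ/(1−ρ) = 0.7714/(1 − 0.7714) = 0.7714/0.2286 = 3.3748

Final: 3.3748


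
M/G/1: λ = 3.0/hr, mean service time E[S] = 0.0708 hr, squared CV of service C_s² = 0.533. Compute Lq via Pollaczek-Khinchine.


ρ = λ·E[S] = 3.0·0.0708 = 0.2124
Lq = ρ²(1+C_s²)/(2(1−ρ)) = 0.04511·(1+0.533)/(2·0.7876)
= 0.04511·1.5330/1.5752 = 0.04391

Final: 0.04391


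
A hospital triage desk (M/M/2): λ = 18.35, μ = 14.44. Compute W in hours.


a = 1.2708; ρ = 0.6354; P₀ = 0.222952
Lq = P₀·a^c·ρ/(c!(1−ρ)²) = 0.86039
Wq = Lq/λ = 0.86039/18.35 = 0.04689 hr
W = Wq + 1/μ = 0.04689 + 0.06925 = 0.11614 hr

Final: 0.11614 hr


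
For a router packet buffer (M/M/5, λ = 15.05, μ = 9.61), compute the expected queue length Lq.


a = λ/μ = 1.5661; ρ = a/5 = 0.3132
P₀ = 0.208443
Lq = P₀·a^c·ρ / (c!·(1−ρ)²) = 0.208443·9.42032·0.3132/(120·0.47167)
= 0.01087

Final: 0.01087


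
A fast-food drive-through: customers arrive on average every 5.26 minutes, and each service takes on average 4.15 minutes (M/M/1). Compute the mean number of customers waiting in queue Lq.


λ = 60/5.26 = 11.4068 /hr
μ = 60/4.15 = 14.4578 /hr
ρ = λ/μ = 11.4068/14.4578 = 0.7890
Lq = ρ²/(1−ρ) = 0.6225/0.2110 = 2.9498

Final: 2.9498


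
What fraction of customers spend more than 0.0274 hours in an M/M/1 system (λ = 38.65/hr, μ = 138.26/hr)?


W ~ Exponential(μ−λ) for M/M/1.
μ − λ = 138.26 − 38.65 = 99.6100
P(W > t) = e^{−(μ−λ)t} = e^{−2.7293} = 0.065264

Final: 0.065264


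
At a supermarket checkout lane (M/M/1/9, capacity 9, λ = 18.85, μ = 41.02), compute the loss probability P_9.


ρ = λ/μ = 18.85/41.02 = 0.4595
P_K = (1−ρ)ρ^K/(1−ρ^(K+1)) = (0.5405·0.0009138)/(1 − 0.0004199)
= 0.0004939/0.999580 = 0.0004941

Final: 0.0004941


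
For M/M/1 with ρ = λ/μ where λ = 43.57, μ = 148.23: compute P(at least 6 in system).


ρ = 43.57/148.23 = 0.2939
P(N ≥ n) = ρ^n = 0.2939^6 = 0.0006449

Final: 0.0006449


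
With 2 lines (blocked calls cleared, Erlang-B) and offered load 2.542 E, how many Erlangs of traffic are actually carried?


B(2,2.542) = 0.477032 (Erlang-B)
Carried load = a(1 − B) = 2.542·(1 − 0.477032) = 2.542·0.522968 = 1.3294 E

Final: 1.3294 Erlangs


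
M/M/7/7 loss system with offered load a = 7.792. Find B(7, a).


B(c,a) = (a^c/c!) / Σ_{k=0}^{c} a^k/k!
a^7/7! = 346.028660
Σ terms (k=0..7): 1.00000 + 7.79200 + 30.35763 + 78.84889 + 153.59764 + 239.36656 + 310.85737 + 346.02866 = 1167.848744
B = 346.028660/1167.848744 = 0.296296

Final: 0.296296


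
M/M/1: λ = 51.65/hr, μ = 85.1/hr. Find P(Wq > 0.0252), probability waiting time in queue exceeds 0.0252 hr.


ρ = 51.65/85.1 = 0.6069
P(Wq > t) = ρ·e^{−(μ−λ)t} = 0.6069·e^{−0.8429}
= 0.6069·0.430443 = 0.261250

Final: 0.261250


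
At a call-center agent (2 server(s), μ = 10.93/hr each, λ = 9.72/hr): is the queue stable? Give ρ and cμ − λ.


Total capacity cμ = 2·10.93 = 21.86/hr
ρ = λ/(cμ) = 9.72/21.86 = 0.4446
Stable ⇔ ρ < 1: YES
Spare capacity = cμ − λ = 21.86 − 9.72 = 12.14/hr

Final: ρ = 0.4446; stable; margin = 12.14/hr


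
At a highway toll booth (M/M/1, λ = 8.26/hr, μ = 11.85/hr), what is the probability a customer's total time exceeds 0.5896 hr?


W ~ Exponential(μ−λ) for M/M/1.
μ − λ = 11.85 − 8.26 = 3.5900
P(W > t) = e^{−(μ−λ)t} = e^{−2.1167} = 0.120433

Final: 0.120433


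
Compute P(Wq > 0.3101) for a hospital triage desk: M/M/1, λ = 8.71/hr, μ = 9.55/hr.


ρ = 8.71/9.55 = 0.9120
P(Wq > t) = ρ·e^{−(μ−λ)t} = 0.9120·e^{−0.2605}
= 0.9120·0.770678 = 0.702891

Final: 0.702891


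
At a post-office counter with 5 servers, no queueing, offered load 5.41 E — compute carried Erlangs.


B(5,5.41) = 0.317212 (Erlang-B)
Carried load = a(1 − B) = 5.41·(1 − 0.317212) = 5.41·0.682788 = 3.6939 E

Final: 3.6939 Erlangs


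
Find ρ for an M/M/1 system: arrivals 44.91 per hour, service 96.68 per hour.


ρ = λ/μ = 44.91/96.68 = 0.4645

Final: 0.4645


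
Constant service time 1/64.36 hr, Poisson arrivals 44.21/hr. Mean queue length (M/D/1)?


ρ = 44.21/64.36 = 0.6869
M/D/1: Lq = ρ²/(2(1−ρ)) = 0.4719/(2·0.3131) = 0.75356

Final: 0.75356


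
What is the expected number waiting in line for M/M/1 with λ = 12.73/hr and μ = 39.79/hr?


ρ = 12.73/39.79 = 0.3199
Lq = ρ²/(1−ρ) = 0.1024/0.6801 = 0.1505

Final: 0.1505


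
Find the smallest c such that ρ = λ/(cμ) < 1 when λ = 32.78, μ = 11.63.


Stability requires cμ > λ ⇔ c > λ/μ.
λ/μ = 32.78/11.63 = 2.8186
Minimum integer c = ⌊2.8186⌋ + 1 = 3
Check: 3·11.63 = 34.89 > 32.78, while 2·11.63 = 23.26 ≤ 32.78

Final: 3 servers


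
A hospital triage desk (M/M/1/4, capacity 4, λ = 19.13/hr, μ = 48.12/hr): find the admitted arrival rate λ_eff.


ρ = 0.3975; P_K = (1−ρ)ρ^4/(1−ρ^5) = 0.015199
λ_eff = λ(1 − P_K) = 19.13·(1 − 0.015199) = 19.13·0.984801 = 18.8392 /hr

Final: 18.8392 /hr


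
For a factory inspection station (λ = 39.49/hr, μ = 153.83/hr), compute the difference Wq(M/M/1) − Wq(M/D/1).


ρ = 39.49/153.83 = 0.2567
Wq(M/M/1) = ρ/(μ−λ) = 0.2567/114.34 = 0.002245 hr
Wq(M/D/1) = ρ/(2(μ−λ)) = 0.001123 hr
Savings = 0.002245 − 0.001123 = 0.001123 hr

Final: 0.001123 hr


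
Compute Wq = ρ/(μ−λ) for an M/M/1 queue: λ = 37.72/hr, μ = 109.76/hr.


ρ = 37.72/109.76 = 0.3437
Wq = ρ/(μ−λ) = 0.3437/(109.76 − 37.72) = 0.3437/72.04 = 0.004770 hr

Final: 0.004770 hr


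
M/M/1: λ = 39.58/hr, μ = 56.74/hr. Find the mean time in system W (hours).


W = 1/(μ−λ) = 1/(56.74 − 39.58) = 1/17.16 = 0.05828 hr

Final: 0.05828 hr


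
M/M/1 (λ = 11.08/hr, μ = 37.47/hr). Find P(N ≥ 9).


ρ = 11.08/37.47 = 0.2957
P(N ≥ n) = ρ^n = 0.2957^9 = 0.00001729

Final: 0.00001729


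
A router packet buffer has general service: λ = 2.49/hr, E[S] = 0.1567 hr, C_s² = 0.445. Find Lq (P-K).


ρ = λ·E[S] = 2.49·0.1567 = 0.3902
Lq = ρ²(1+C_s²)/(2(1−ρ)) = 0.1522·(1+0.445)/(2·0.6098)
= 0.1522·1.4450/1.2196 = 0.18037

Final: 0.18037


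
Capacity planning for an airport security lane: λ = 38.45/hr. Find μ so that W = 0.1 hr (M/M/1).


W = 1/(μ−λ) ⇒ μ − λ = 1/W = 1/0.1 = 10.0000
μ = λ + 1/W = 38.45 + 10.0000 = 48.4500 per hr

Final: 48.4500 /hr


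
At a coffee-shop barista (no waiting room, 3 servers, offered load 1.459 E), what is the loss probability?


B(c,a) = (a^c/c!) / Σ_{k=0}^{c} a^k/k!
a^3/3! = 0.517624
Σ terms (k=0..3): 1.00000 + 1.45900 + 1.06434 + 0.51762 = 4.040965
B = 0.517624/4.040965 = 0.128094

Final: 0.128094


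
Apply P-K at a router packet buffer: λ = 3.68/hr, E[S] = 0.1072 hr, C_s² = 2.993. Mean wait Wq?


ρ = λ·E[S] = 3.68·0.1072 = 0.3945
E[S²] = E[S]²(1+C_s²) = 0.1072²·(1+2.993) = 0.045887
Wq = λ·E[S²]/(2(1−ρ)) = 3.68·0.045887/(2·0.6055) = 0.13944 hr

Final: 0.13944 hr


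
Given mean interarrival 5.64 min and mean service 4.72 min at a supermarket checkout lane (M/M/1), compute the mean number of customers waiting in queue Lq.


λ = 60/5.64 = 10.6383 /hr
μ = 60/4.72 = 12.7119 /hr
ρ = λ/μ = 10.6383/12.7119 = 0.8369
Lq = ρ²/(1−ρ) = 0.7004/0.1631 = 4.2936

Final: 4.2936


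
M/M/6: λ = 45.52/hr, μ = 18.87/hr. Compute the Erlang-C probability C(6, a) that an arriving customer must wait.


a = λ/μ = 2.4123; ρ = a/6 = 0.4020
P₀ = 0.089199 (from M/M/c formula)
C(c,a) = [a^c/(c!(1−ρ))]·P₀ = [197.05258/(720·0.5980)]·0.089199
= 0.45770·0.089199 = 0.040827

Final: 0.040827


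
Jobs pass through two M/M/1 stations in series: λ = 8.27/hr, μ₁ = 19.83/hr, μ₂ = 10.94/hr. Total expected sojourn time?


Each node sees arrival rate λ = 8.27/hr (tandem ⇒ throughput preserved).
W₁ = 1/(μ₁−λ) = 1/(19.83−8.27) = 0.08651 hr
W₂ = 1/(μ₂−λ) = 1/(10.94−8.27) = 0.37453 hr
W_total = W₁ + W₂ = 0.08651 + 0.37453 = 0.46104 hr

Final: 0.46104 hr


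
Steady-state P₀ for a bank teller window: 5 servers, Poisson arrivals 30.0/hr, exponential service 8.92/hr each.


a = λ/μ = 30.0/8.92 = 3.3632; ρ = a/c = 0.6726
Σ_{k=0}^{4} a^k/k! (terms k=0..4) = 1.00000 + 3.36323 + 5.65565 + 6.34042 + 5.33107 = 21.69037
Tail: a^5/(5!(1−ρ)) = 430.31056/(120·0.3274) = 10.95425
P₀ = 1/(21.69037 + 10.95425) = 1/32.64462 = 0.030633

Final: 0.030633


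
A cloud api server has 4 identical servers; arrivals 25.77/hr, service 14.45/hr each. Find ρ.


ρ = λ/(cμ) = 25.77/(4·14.45) = 25.77/57.80 = 0.4458

Final: 0.4458


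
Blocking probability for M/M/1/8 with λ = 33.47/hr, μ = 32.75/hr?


ρ = λ/μ = 33.47/32.75 = 1.0220
P_K = (1−ρ)ρ^K/(1−ρ^(K+1)) = (-0.02198·1.190023)/(1 − 1.216185)
= -0.026162/-0.216185 = 0.121018

Final: 0.121018


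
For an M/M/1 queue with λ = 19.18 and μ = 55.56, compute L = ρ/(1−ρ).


ρ = λ/μ = 19.18/55.56 = 0.3452
L = ρ/(1−ρ) = 0.3452/(1 − 0.3452) = 0.3452/0.6548 = 0.5272

Final: 0.5272


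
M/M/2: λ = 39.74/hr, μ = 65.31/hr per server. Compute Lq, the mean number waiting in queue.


a = λ/μ = 0.6085; ρ = a/2 = 0.3042
P₀ = 0.533459
Lq = P₀·a^c·ρ / (c!·(1−ρ)²) = 0.533459·0.37025·0.3042/(2·0.48408)
= 0.06207

Final: 0.06207


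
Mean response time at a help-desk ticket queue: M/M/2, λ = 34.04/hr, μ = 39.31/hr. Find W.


a = 0.8659; ρ = 0.4330; P₀ = 0.395704
Lq = P₀·a^c·ρ/(c!(1−ρ)²) = 0.19978
Wq = Lq/λ = 0.19978/34.04 = 0.005869 hr
W = Wq + 1/μ = 0.005869 + 0.02544 = 0.03131 hr

Final: 0.03131 hr


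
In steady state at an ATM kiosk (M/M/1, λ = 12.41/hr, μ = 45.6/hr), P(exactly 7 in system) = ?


ρ = 12.41/45.6 = 0.2721
P_n = (1−ρ)·ρ^n = (1 − 0.2721)·0.2721^7 = 0.7279·0.0001106 = 0.00008048

Final: 0.00008048


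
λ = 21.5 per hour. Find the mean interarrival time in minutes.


Mean interarrival time = 1/λ = 1/21.5 hour = 0.04651 hour
In minutes: 0.04651 × 60 = 2.7907 min

Final: 2.7907 min


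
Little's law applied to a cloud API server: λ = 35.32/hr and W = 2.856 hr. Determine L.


L = λW = 35.32·2.856 = 100.8739

Final: 100.8739


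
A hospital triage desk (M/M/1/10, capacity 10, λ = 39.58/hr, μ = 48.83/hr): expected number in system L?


ρ = 39.58/48.83 = 0.8106
L = ρ[1 − (K+1)ρ^K + Kρ^(K+1)] / [(1−ρ)(1−ρ^(K+1))]
Numerator: 0.8106·(1 − 11·0.122431 + 10·0.099238) = 0.523339
Denominator: (0.1894)·(0.900762) = 0.170634
L = 0.523339/0.170634 = 3.0670

Final: 3.0670


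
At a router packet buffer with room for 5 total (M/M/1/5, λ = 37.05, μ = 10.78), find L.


ρ = 37.05/10.78 = 3.4369
L = ρ[1 − (K+1)ρ^K + Kρ^(K+1)] / [(1−ρ)(1−ρ^(K+1))]
Numerator: 3.4369·(1 − 6·479.564755 + 5·1648.225803) = 18438.185073
Denominator: (-2.4369)·(-1647.225803) = 4014.157871
L = 18438.185073/4014.157871 = 4.5933

Final: 4.5933


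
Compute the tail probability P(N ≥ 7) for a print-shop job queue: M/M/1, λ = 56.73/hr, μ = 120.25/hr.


ρ = 56.73/120.25 = 0.4718
P(N ≥ n) = ρ^n = 0.4718^7 = 0.005201

Final: 0.005201


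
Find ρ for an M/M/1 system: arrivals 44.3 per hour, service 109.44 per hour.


ρ = λ/μ = 44.3/109.44 = 0.4048

Final: 0.4048


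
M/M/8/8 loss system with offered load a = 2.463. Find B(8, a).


B(c,a) = (a^c/c!) / Σ_{k=0}^{c} a^k/k!
a^8/8! = 0.033589
Σ terms (k=0..8): 1.00000 + 2.46300 + 3.03318 + 2.49024 + 1.53337 + 0.75534 + 0.31007 + 0.10910 + 0.03359 = 11.727888
B = 0.033589/11.727888 = 0.002864

Final: 0.002864


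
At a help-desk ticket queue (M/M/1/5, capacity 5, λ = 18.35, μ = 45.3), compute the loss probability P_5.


ρ = λ/μ = 18.35/45.3 = 0.4051
P_K = (1−ρ)ρ^K/(1−ρ^(K+1)) = (0.5949·0.010907)/(1 − 0.004418)
= 0.006489/0.995582 = 0.006517

Final: 0.006517


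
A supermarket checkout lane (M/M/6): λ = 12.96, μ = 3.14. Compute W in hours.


a = 4.1274; ρ = 0.6879; P₀ = 0.014402
Lq = P₀·a^c·ρ/(c!(1−ρ)²) = 0.69833
Wq = Lq/λ = 0.69833/12.96 = 0.05388 hr
W = Wq + 1/μ = 0.05388 + 0.31847 = 0.37235 hr

Final: 0.37235 hr


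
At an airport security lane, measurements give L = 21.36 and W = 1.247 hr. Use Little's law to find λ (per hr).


λ = L/W = 21.36/1.247 = 17.1291 /hr

Final: 17.1291 /hr


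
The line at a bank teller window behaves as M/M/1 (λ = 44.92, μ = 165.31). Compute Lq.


ρ = 44.92/165.31 = 0.2717
Lq = ρ²/(1−ρ) = 0.07384/0.7283 = 0.1014

Final: 0.1014


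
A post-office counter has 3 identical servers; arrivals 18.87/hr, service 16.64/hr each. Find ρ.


ρ = λ/(cμ) = 18.87/(3·16.64) = 18.87/49.92 = 0.3780

Final: 0.3780


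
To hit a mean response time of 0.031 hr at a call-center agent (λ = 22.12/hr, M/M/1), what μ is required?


W = 1/(μ−λ) ⇒ μ − λ = 1/W = 1/0.031 = 32.2581
μ = λ + 1/W = 22.12 + 32.2581 = 54.3781 per hr

Final: 54.3781 /hr
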